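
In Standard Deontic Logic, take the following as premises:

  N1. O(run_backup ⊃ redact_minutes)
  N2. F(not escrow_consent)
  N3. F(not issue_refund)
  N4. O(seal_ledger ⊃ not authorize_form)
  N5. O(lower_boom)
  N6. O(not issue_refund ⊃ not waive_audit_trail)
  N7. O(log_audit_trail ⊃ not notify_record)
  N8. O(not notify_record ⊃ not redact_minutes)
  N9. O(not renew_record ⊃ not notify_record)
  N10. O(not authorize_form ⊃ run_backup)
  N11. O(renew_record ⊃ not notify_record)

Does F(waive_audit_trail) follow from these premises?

Premise 6 is O(not issue_refund ⊃ not waive_audit_trail), but O(not issue_refund) is not derivable from the premises, so it does not yield O(not waive_audit_trail).
No other premise forces O(not waive_audit_trail). An ideal world satisfying every premise can still have waive_audit_trail true, so F(waive_audit_trail) is not derivable.

No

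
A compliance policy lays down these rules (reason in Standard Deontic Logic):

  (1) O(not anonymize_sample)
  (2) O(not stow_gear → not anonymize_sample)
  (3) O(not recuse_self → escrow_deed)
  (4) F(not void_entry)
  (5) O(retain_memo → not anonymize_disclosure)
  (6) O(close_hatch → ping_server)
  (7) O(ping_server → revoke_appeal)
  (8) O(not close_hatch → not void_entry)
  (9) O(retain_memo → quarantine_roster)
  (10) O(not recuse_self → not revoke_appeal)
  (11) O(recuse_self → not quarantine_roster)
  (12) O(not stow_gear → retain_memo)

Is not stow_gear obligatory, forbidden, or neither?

Premise 4, F(not void_entry), is equivalent to O(void_entry).
Premise 8 is O(not close_hatch → not void_entry); contrapositively O(void_entry → close_hatch). Since O(void_entry) holds, K gives O(close_hatch).
Applying K to premise 6 (O(close_hatch → ping_server)) and O(close_hatch) yields O(ping_server).
Premise 7 is O(ping_server → revoke_appeal); since O(ping_server), deontic closure gives O(revoke_appeal).
The contrapositive of premise 10 (O(not recuse_self → not revoke_appeal)) is O(revoke_appeal → recuse_self), and O(revoke_appeal) is already established, so O(recuse_self).
Premise 11 is O(recuse_self → not quarantine_roster); since O(recuse_self), deontic closure gives O(not quarantine_roster).
Premise 9 is O(retain_memo → quarantine_roster); contrapositively O(not quarantine_roster → not retain_memo). Since O(not quarantine_roster) holds, K gives O(not retain_memo).
The contrapositive of premise 12 (O(not stow_gear → retain_memo)) is O(not retain_memo → stow_gear), and O(not retain_memo) is already established, so O(stow_gear).
Premises 1, 2, 3, 5 do not contribute to this derivation.
Thus O(stow_gear), which is F(not stow_gear): not stow_gear is forbidden.

Forbidden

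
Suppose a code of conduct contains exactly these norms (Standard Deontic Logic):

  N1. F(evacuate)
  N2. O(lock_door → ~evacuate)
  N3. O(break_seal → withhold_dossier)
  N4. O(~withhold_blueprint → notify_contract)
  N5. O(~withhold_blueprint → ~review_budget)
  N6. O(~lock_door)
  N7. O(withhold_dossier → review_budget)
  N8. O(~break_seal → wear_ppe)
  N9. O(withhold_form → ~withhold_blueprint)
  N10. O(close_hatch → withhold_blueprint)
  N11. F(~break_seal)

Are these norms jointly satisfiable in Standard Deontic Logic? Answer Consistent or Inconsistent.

Premise 2 is O(lock_door → ~evacuate); even if O(~evacuate) held, inferring O(lock_door) would be affirming the consequent — invalid.
So O(lock_door) is not derivable, and the apparent clash with O(~lock_door) does not arise.
A world satisfying every obligation exists (e.g. break_seal=true, close_hatch=false, evacuate=false, lock_door=false, notify_contract=false, review_budget=true, wear_ppe=false, withhold_blueprint=true, withhold_dossier=true, withhold_form=false); no atom is both obligatory and forbidden, so the set is consistent.

Consistent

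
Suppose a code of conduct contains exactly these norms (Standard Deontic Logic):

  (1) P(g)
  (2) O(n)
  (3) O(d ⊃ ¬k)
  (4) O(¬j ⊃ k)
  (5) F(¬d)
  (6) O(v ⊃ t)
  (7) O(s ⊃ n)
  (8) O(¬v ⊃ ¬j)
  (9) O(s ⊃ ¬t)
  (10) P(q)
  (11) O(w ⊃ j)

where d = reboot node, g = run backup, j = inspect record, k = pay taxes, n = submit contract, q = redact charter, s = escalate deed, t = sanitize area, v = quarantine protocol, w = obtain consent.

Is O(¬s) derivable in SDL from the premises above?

Premise 5 is F(¬d), i.e. O(d).
Premise 3 is O(d ⊃ ¬k); since O(d), deontic closure gives O(¬k).
Premise 4 is O(¬j ⊃ k); contrapositively O(¬k ⊃ j). Since O(¬k) holds, K gives O(j).
The contrapositive of premise 8 (O(¬v ⊃ ¬j)) is O(j ⊃ v), and O(j) is already established, so O(v).
With premise 6, O(v ⊃ t), the K-axiom yields O(t).
The contrapositive of premise 9 (O(s ⊃ ¬t)) is O(t ⊃ ¬s), and O(t) is already established, so O(¬s).
Premises 1, 2, 7, 10, 11 do not contribute to this derivation.
So O(¬s) follows.

Yes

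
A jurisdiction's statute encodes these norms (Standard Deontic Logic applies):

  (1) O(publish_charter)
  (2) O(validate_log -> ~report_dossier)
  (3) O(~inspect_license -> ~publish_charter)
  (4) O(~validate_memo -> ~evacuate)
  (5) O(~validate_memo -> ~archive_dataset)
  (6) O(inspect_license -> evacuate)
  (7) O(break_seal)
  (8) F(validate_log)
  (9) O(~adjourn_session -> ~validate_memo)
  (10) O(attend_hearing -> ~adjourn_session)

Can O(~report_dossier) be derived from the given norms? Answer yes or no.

Premise 2 is O(validate_log -> ~report_dossier), but O(validate_log) is not derivable from the premises, so it does not yield O(~report_dossier).
No other premise forces O(~report_dossier). An ideal world satisfying every premise can still have ~report_dossier false, so O(~report_dossier) is not derivable.

No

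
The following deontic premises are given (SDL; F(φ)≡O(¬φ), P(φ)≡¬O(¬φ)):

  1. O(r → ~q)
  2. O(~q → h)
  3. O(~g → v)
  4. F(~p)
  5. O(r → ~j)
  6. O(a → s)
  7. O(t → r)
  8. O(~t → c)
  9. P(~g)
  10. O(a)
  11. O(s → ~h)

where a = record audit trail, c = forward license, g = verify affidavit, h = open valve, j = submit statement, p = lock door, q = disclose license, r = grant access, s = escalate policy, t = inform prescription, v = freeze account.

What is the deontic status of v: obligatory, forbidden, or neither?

Premise 3 is O(~g → v), but O(~g) is not derivable from the premises (the permission P(~g) asserts only ~O(g), not O(~g)), so it does not yield O(v).
No premise or chain of K-axiom applications forces O(v), and none forces O(~v). So v is neither obligatory nor forbidden under these norms.

Neither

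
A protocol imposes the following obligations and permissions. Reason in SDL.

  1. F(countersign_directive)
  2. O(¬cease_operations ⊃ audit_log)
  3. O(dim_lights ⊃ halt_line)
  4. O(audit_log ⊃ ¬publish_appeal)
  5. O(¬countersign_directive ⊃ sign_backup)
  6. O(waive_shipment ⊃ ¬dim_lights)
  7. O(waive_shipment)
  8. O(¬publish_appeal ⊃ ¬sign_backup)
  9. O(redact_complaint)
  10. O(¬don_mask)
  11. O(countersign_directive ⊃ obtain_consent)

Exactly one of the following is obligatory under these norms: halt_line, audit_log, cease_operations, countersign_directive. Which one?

cease_operations

Premise 1, F(countersign_directive), is equivalent to O(¬countersign_directive).
Applying K to premise 5 (O(¬countersign_directive ⊃ sign_backup)) and O(¬countersign_directive) yields O(sign_backup).
Premise 8 is O(¬publish_appeal ⊃ ¬sign_backup); contrapositively O(sign_backup ⊃ publish_appeal). Since O(sign_backup) holds, K gives O(publish_appeal).
The contrapositive of premise 4 (O(audit_log ⊃ ¬publish_appeal)) is O(publish_appeal ⊃ ¬audit_log), and O(publish_appeal) is already established, so O(¬audit_log).
Premise 2, O(¬cease_operations ⊃ audit_log), contraposes to O(¬audit_log ⊃ cease_operations); with O(¬audit_log) we get O(cease_operations).
So O(cease_operations) holds — cease_operations is obligatory. None of the other listed options is made obligatory by any chain of premises.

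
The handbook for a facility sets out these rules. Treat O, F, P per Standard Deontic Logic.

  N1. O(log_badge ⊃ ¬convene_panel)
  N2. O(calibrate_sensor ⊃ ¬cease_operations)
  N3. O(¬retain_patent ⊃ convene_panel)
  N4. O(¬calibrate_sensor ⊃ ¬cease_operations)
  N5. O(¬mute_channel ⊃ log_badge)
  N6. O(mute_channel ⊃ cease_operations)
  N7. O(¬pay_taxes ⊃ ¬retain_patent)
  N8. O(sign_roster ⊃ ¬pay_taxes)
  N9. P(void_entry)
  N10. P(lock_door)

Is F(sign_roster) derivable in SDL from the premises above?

Yes

By case analysis on calibrate_sensor: premise 2 gives O(calibrate_sensor ⊃ ¬cease_operations) and premise 4 gives O(¬calibrate_sensor ⊃ ¬cease_operations), so O(¬cease_operations) either way.
Premise 6, O(mute_channel ⊃ cease_operations), contraposes to O(¬cease_operations ⊃ ¬mute_channel); with O(¬cease_operations) we get O(¬mute_channel).
With premise 5, O(¬mute_channel ⊃ log_badge), the K-axiom yields O(log_badge).
With premise 1, O(log_badge ⊃ ¬convene_panel), the K-axiom yields O(¬convene_panel).
Premise 3, O(¬retain_patent ⊃ convene_panel), contraposes to O(¬convene_panel ⊃ retain_patent); with O(¬convene_panel) we get O(retain_patent).
The contrapositive of premise 7 (O(¬pay_taxes ⊃ ¬retain_patent)) is O(retain_patent ⊃ pay_taxes), and O(retain_patent) is already established, so O(pay_taxes).
Premise 8 is O(sign_roster ⊃ ¬pay_taxes); contrapositively O(pay_taxes ⊃ ¬sign_roster). Since O(pay_taxes) holds, K gives O(¬sign_roster).
Premises 9, 10 do not contribute to this derivation.
So O(¬sign_roster) holds, i.e. F(sign_roster). The claim follows.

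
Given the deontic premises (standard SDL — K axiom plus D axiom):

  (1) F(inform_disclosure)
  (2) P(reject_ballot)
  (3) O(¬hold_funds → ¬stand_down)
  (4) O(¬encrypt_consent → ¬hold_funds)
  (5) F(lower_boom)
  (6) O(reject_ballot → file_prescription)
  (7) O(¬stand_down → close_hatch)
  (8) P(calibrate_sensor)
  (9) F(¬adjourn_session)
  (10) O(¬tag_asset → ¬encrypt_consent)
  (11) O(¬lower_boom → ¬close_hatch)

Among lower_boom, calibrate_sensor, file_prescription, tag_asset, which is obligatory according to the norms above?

F(lower_boom) at premise 5 means O(¬lower_boom).
From O(¬lower_boom) and premise 11, O(¬lower_boom → ¬close_hatch), we obtain O(¬close_hatch).
Premise 7 is O(¬stand_down → close_hatch); contrapositively O(¬close_hatch → stand_down). Since O(¬close_hatch) holds, K gives O(stand_down).
Premise 3, O(¬hold_funds → ¬stand_down), contraposes to O(stand_down → hold_funds); with O(stand_down) we get O(hold_funds).
Premise 4 is O(¬encrypt_consent → ¬hold_funds); contrapositively O(hold_funds → encrypt_consent). Since O(hold_funds) holds, K gives O(encrypt_consent).
Premise 10 is O(¬tag_asset → ¬encrypt_consent); contrapositively O(encrypt_consent → tag_asset). Since O(encrypt_consent) holds, K gives O(tag_asset).
So O(tag_asset) holds — tag_asset is obligatory. None of the other listed options is made obligatory by any chain of premises.

tag_asset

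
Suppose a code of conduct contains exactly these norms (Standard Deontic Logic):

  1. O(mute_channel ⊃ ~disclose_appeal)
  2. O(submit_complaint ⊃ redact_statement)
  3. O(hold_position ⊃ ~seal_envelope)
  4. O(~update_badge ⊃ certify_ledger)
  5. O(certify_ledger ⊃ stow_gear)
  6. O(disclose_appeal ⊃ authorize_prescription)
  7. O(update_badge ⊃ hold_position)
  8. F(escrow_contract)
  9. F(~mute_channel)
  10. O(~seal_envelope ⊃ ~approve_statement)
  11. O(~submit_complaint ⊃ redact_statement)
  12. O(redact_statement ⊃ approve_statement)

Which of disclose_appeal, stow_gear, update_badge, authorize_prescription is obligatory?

Premises 2 and 11 are O(submit_complaint ⊃ redact_statement) and O(~submit_complaint ⊃ redact_statement); every ideal world satisfies submit_complaint or ~submit_complaint, so in either case redact_statement holds — hence O(redact_statement).
Premise 12 is O(redact_statement ⊃ approve_statement); since O(redact_statement), deontic closure gives O(approve_statement).
The contrapositive of premise 10 (O(~seal_envelope ⊃ ~approve_statement)) is O(approve_statement ⊃ seal_envelope), and O(approve_statement) is already established, so O(seal_envelope).
The contrapositive of premise 3 (O(hold_position ⊃ ~seal_envelope)) is O(seal_envelope ⊃ ~hold_position), and O(seal_envelope) is already established, so O(~hold_position).
The contrapositive of premise 7 (O(update_badge ⊃ hold_position)) is O(~hold_position ⊃ ~update_badge), and O(~hold_position) is already established, so O(~update_badge).
From O(~update_badge) and premise 4, O(~update_badge ⊃ certify_ledger), we obtain O(certify_ledger).
Applying K to premise 5 (O(certify_ledger ⊃ stow_gear)) and O(certify_ledger) yields O(stow_gear).
So O(stow_gear) holds — stow_gear is obligatory. None of the other listed options is made obligatory by any chain of premises.

stow_gear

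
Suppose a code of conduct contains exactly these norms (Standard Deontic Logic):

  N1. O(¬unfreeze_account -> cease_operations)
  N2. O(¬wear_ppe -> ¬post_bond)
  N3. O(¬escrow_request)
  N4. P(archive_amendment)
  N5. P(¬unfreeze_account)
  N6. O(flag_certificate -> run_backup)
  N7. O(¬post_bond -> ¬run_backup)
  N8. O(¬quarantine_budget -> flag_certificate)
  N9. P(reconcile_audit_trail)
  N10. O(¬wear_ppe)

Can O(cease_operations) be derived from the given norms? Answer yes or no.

No

Premise 1 is O(¬unfreeze_account -> cease_operations), but O(¬unfreeze_account) is not derivable from the premises (the permission P(¬unfreeze_account) asserts only ¬O(unfreeze_account), not O(¬unfreeze_account)), so it does not yield O(cease_operations).
No other premise forces O(cease_operations). An ideal world satisfying every premise can still have cease_operations false, so O(cease_operations) is not derivable.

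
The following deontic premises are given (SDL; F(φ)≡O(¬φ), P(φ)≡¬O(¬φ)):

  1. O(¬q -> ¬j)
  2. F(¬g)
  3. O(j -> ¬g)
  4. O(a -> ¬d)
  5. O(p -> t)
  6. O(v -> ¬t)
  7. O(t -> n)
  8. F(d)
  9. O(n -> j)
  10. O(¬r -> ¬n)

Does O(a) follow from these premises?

Premise 4 is O(a -> ¬d); even if O(¬d) held, inferring O(a) would be affirming the consequent — invalid.
No other premise forces O(a). An ideal world satisfying every premise can still have a false, so O(a) is not derivable.

No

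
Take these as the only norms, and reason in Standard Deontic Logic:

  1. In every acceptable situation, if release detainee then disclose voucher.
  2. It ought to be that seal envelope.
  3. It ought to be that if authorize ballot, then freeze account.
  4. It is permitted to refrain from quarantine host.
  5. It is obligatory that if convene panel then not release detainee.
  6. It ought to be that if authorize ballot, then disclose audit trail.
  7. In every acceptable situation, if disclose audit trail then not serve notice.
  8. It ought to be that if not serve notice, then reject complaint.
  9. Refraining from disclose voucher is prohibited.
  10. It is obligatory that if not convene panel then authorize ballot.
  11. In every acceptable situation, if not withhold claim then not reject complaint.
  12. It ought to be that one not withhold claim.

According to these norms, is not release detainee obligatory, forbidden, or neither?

Obligatory

From premise 12 we have O(¬withhold_claim).
Premise 11 is O(¬withhold_claim → ¬reject_complaint); since O(¬withhold_claim), deontic closure gives O(¬reject_complaint).
Premise 8, O(¬serve_notice → reject_complaint), contraposes to O(¬reject_complaint → serve_notice); with O(¬reject_complaint) we get O(serve_notice).
Premise 7, O(disclose_audit_trail → ¬serve_notice), contraposes to O(serve_notice → ¬disclose_audit_trail); with O(serve_notice) we get O(¬disclose_audit_trail).
The contrapositive of premise 6 (O(authorize_ballot → disclose_audit_trail)) is O(¬disclose_audit_trail → ¬authorize_ballot), and O(¬disclose_audit_trail) is already established, so O(¬authorize_ballot).
Premise 10 is O(¬convene_panel → authorize_ballot); contrapositively O(¬authorize_ballot → convene_panel). Since O(¬authorize_ballot) holds, K gives O(convene_panel).
From O(convene_panel) and premise 5, O(convene_panel → ¬release_detainee), we obtain O(¬release_detainee).
Premises 1, 2, 3, 4, 9 do not contribute to this derivation.
Hence ¬release_detainee is obligatory.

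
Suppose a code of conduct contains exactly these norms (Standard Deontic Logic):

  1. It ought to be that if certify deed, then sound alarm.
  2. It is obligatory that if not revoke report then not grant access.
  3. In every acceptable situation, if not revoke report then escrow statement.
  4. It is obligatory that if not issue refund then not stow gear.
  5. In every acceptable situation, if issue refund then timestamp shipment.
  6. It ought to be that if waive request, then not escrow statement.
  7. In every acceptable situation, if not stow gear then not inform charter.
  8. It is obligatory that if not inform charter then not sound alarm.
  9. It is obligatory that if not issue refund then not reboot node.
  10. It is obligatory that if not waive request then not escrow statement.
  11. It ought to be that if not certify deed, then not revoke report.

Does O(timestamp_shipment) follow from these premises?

By case analysis on ¬waive_request: premise 10 gives O(¬waive_request → ¬escrow_statement) and premise 6 gives O(waive_request → ¬escrow_statement), so O(¬escrow_statement) either way.
The contrapositive of premise 3 (O(¬revoke_report → escrow_statement)) is O(¬escrow_statement → revoke_report), and O(¬escrow_statement) is already established, so O(revoke_report).
Premise 11, O(¬certify_deed → ¬revoke_report), contraposes to O(revoke_report → certify_deed); with O(revoke_report) we get O(certify_deed).
Applying K to premise 1 (O(certify_deed → sound_alarm)) and O(certify_deed) yields O(sound_alarm).
Premise 8, O(¬inform_charter → ¬sound_alarm), contraposes to O(sound_alarm → inform_charter); with O(sound_alarm) we get O(inform_charter).
The contrapositive of premise 7 (O(¬stow_gear → ¬inform_charter)) is O(inform_charter → stow_gear), and O(inform_charter) is already established, so O(stow_gear).
The contrapositive of premise 4 (O(¬issue_refund → ¬stow_gear)) is O(stow_gear → issue_refund), and O(stow_gear) is already established, so O(issue_refund).
Premise 5 is O(issue_refund → timestamp_shipment); since O(issue_refund), deontic closure gives O(timestamp_shipment).
Premises 2, 9 do not contribute to this derivation.
So O(timestamp_shipment) follows.

Yes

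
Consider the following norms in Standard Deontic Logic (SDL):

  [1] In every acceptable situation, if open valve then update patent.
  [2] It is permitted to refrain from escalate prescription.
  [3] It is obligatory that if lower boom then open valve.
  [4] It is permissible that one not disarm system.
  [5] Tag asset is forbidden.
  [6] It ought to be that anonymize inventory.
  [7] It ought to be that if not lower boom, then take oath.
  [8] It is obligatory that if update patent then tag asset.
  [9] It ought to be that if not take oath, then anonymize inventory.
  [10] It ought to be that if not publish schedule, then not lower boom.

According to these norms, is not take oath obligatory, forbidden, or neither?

Forbidden

F(tag_asset) at premise 5 means O(¬tag_asset).
Premise 8 is O(update_patent → tag_asset); contrapositively O(¬tag_asset → ¬update_patent). Since O(¬tag_asset) holds, K gives O(¬update_patent).
Premise 1, O(open_valve → update_patent), contraposes to O(¬update_patent → ¬open_valve); with O(¬update_patent) we get O(¬open_valve).
Premise 3, O(lower_boom → open_valve), contraposes to O(¬open_valve → ¬lower_boom); with O(¬open_valve) we get O(¬lower_boom).
With premise 7, O(¬lower_boom → take_oath), the K-axiom yields O(take_oath).
Premises 2, 4, 6, 9, 10 do not contribute to this derivation.
Thus O(take_oath), which is F(¬take_oath): ¬take_oath is forbidden.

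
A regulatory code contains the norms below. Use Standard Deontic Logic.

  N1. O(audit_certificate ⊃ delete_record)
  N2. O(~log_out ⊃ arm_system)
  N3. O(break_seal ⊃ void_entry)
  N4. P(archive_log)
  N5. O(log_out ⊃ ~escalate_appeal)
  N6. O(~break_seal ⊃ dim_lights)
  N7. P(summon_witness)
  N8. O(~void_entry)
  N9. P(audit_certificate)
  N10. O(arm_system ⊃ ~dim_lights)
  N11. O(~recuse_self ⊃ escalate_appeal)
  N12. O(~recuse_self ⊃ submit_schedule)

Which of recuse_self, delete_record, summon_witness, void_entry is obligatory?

recuse_self

Premise 8 gives O(~void_entry).
Premise 3, O(break_seal ⊃ void_entry), contraposes to O(~void_entry ⊃ ~break_seal); with O(~void_entry) we get O(~break_seal).
Applying K to premise 6 (O(~break_seal ⊃ dim_lights)) and O(~break_seal) yields O(dim_lights).
Premise 10 is O(arm_system ⊃ ~dim_lights); contrapositively O(dim_lights ⊃ ~arm_system). Since O(dim_lights) holds, K gives O(~arm_system).
Premise 2 is O(~log_out ⊃ arm_system); contrapositively O(~arm_system ⊃ log_out). Since O(~arm_system) holds, K gives O(log_out).
From O(log_out) and premise 5, O(log_out ⊃ ~escalate_appeal), we obtain O(~escalate_appeal).
The contrapositive of premise 11 (O(~recuse_self ⊃ escalate_appeal)) is O(~escalate_appeal ⊃ recuse_self), and O(~escalate_appeal) is already established, so O(recuse_self).
So O(recuse_self) holds — recuse_self is obligatory. None of the other listed options is made obligatory by any chain of premises.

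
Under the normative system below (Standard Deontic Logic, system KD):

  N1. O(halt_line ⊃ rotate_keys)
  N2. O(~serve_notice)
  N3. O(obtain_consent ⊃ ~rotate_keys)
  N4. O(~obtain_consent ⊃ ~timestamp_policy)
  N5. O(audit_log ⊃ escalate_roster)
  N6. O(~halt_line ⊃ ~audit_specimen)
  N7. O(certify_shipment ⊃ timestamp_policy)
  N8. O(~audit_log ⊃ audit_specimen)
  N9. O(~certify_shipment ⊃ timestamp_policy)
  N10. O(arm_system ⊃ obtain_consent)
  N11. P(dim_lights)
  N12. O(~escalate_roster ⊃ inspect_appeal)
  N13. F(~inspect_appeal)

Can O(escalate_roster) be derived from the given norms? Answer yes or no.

Yes

By case analysis on certify_shipment: premise 7 gives O(certify_shipment ⊃ timestamp_policy) and premise 9 gives O(~certify_shipment ⊃ timestamp_policy), so O(timestamp_policy) either way.
Premise 4 is O(~obtain_consent ⊃ ~timestamp_policy); contrapositively O(timestamp_policy ⊃ obtain_consent). Since O(timestamp_policy) holds, K gives O(obtain_consent).
Applying K to premise 3 (O(obtain_consent ⊃ ~rotate_keys)) and O(obtain_consent) yields O(~rotate_keys).
The contrapositive of premise 1 (O(halt_line ⊃ rotate_keys)) is O(~rotate_keys ⊃ ~halt_line), and O(~rotate_keys) is already established, so O(~halt_line).
Applying K to premise 6 (O(~halt_line ⊃ ~audit_specimen)) and O(~halt_line) yields O(~audit_specimen).
Premise 8, O(~audit_log ⊃ audit_specimen), contraposes to O(~audit_specimen ⊃ audit_log); with O(~audit_specimen) we get O(audit_log).
From O(audit_log) and premise 5, O(audit_log ⊃ escalate_roster), we obtain O(escalate_roster).
Premises 2, 10, 11, 12, 13 do not contribute to this derivation.
So O(escalate_roster) follows.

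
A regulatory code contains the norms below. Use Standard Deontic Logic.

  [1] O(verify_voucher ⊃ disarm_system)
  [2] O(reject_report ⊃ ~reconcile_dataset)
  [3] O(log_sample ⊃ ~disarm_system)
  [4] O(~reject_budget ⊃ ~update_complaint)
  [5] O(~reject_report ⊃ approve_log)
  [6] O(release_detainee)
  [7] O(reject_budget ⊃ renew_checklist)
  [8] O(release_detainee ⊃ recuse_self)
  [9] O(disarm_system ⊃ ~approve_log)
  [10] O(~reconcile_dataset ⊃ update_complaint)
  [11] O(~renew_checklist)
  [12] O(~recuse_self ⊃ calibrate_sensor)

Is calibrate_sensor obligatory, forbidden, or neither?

Neither

Premise 12 is O(~recuse_self ⊃ calibrate_sensor), but O(~recuse_self) is not derivable from the premises, so it does not yield O(calibrate_sensor).
No premise or chain of K-axiom applications forces O(calibrate_sensor), and none forces O(~calibrate_sensor). So calibrate_sensor is neither obligatory nor forbidden under these norms.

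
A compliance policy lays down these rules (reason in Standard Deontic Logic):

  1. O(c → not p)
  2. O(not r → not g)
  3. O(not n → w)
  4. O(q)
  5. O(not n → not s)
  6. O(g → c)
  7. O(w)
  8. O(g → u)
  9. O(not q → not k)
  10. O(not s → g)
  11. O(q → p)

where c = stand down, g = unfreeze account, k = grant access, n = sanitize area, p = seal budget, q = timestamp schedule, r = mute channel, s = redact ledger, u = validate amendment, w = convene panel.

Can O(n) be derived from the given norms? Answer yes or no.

Yes

Premise 4 gives O(q).
Applying K to premise 11 (O(q → p)) and O(q) yields O(p).
Premise 1 is O(c → not p); contrapositively O(p → not c). Since O(p) holds, K gives O(not c).
Premise 6, O(g → c), contraposes to O(not c → not g); with O(not c) we get O(not g).
The contrapositive of premise 10 (O(not s → g)) is O(not g → s), and O(not g) is already established, so O(s).
Premise 5 is O(not n → not s); contrapositively O(s → n). Since O(s) holds, K gives O(n).
Premises 2, 3, 7, 8, 9 do not contribute to this derivation.
So O(n) follows.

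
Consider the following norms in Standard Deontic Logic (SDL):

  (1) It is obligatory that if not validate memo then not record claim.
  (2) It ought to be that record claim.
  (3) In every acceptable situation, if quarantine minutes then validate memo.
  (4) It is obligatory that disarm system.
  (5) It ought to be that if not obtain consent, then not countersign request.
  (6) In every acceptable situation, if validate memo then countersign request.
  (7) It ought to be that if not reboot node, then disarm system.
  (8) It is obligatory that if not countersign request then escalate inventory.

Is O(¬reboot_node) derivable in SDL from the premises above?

Premise 7 is O(¬reboot_node → disarm_system); even if O(disarm_system) held, inferring O(¬reboot_node) would be affirming the consequent — invalid.
No other premise forces O(¬reboot_node). An ideal world satisfying every premise can still have ¬reboot_node false, so O(¬reboot_node) is not derivable.

No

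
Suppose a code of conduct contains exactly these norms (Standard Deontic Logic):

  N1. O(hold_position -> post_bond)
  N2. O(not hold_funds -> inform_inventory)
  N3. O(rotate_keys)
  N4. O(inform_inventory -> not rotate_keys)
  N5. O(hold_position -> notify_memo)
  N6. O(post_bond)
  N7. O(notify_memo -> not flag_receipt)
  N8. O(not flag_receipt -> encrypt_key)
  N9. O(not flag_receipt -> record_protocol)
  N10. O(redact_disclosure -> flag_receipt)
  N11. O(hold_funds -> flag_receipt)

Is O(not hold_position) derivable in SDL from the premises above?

Yes

From premise 3 we have O(rotate_keys).
The contrapositive of premise 4 (O(inform_inventory -> not rotate_keys)) is O(rotate_keys -> not inform_inventory), and O(rotate_keys) is already established, so O(not inform_inventory).
Premise 2, O(not hold_funds -> inform_inventory), contraposes to O(not inform_inventory -> hold_funds); with O(not inform_inventory) we get O(hold_funds).
Applying K to premise 11 (O(hold_funds -> flag_receipt)) and O(hold_funds) yields O(flag_receipt).
Premise 7 is O(notify_memo -> not flag_receipt); contrapositively O(flag_receipt -> not notify_memo). Since O(flag_receipt) holds, K gives O(not notify_memo).
Premise 5, O(hold_position -> notify_memo), contraposes to O(not notify_memo -> not hold_position); with O(not notify_memo) we get O(not hold_position).
Premises 1, 6, 8, 9, 10 do not contribute to this derivation.
So O(not hold_position) follows.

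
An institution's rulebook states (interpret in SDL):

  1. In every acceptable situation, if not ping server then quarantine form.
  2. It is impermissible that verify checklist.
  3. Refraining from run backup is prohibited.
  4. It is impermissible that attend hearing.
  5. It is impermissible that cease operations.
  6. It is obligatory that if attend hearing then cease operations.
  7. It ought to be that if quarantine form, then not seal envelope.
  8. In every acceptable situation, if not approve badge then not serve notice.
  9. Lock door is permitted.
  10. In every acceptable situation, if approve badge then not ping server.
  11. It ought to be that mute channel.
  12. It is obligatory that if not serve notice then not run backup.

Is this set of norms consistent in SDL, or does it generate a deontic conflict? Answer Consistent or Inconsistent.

Consistent

Premise 6 is O(attend_hearing → cease_operations), but O(attend_hearing) is not derivable from the premises, so it does not yield O(cease_operations).
So O(cease_operations) is not derivable, and the apparent clash with O(¬cease_operations) does not arise.
A world satisfying every obligation exists (e.g. approve_badge=true, attend_hearing=false, cease_operations=false, lock_door=false, mute_channel=true, ping_server=false, quarantine_form=true, run_backup=true, seal_envelope=false, serve_notice=true, verify_checklist=false); no atom is both obligatory and forbidden, so the set is consistent.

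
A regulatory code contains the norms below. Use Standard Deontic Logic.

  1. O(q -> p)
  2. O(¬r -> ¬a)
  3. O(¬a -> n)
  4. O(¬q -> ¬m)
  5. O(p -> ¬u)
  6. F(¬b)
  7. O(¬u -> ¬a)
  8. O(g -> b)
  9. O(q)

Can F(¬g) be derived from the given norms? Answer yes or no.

Premise 8 is O(g -> b); even if O(b) held, inferring O(g) would be affirming the consequent — invalid.
No other premise forces O(g). An ideal world satisfying every premise can still have ¬g true, so F(¬g) is not derivable.

No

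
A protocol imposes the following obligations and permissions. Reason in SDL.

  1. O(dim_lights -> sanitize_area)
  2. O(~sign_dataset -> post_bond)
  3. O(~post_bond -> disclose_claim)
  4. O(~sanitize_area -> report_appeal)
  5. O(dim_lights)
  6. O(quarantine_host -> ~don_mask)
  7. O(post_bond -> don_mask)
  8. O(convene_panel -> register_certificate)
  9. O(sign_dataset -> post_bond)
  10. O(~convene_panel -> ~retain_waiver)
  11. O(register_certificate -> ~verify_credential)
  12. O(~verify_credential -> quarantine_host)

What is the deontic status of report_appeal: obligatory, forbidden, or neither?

Premise 4 is O(~sanitize_area -> report_appeal), but O(~sanitize_area) is not derivable from the premises, so it does not yield O(report_appeal).
No premise or chain of K-axiom applications forces O(report_appeal), and none forces O(~report_appeal). So report_appeal is neither obligatory nor forbidden under these norms.

Neither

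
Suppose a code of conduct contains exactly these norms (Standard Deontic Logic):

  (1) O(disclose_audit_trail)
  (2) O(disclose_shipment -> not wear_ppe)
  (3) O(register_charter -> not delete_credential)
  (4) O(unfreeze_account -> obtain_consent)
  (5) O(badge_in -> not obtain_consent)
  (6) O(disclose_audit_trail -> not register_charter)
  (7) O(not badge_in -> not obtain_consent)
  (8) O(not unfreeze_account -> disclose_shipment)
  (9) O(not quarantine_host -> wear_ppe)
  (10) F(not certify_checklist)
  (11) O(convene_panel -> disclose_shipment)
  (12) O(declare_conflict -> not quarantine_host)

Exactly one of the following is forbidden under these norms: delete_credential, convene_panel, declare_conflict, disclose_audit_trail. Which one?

declare_conflict

Premises 7 and 5 cover both cases: O(not badge_in -> not obtain_consent) and O(badge_in -> not obtain_consent). Since not badge_in ∨ badge_in is a tautology, O(not obtain_consent) follows.
The contrapositive of premise 4 (O(unfreeze_account -> obtain_consent)) is O(not obtain_consent -> not unfreeze_account), and O(not obtain_consent) is already established, so O(not unfreeze_account).
With premise 8, O(not unfreeze_account -> disclose_shipment), the K-axiom yields O(disclose_shipment).
Applying K to premise 2 (O(disclose_shipment -> not wear_ppe)) and O(disclose_shipment) yields O(not wear_ppe).
The contrapositive of premise 9 (O(not quarantine_host -> wear_ppe)) is O(not wear_ppe -> quarantine_host), and O(not wear_ppe) is already established, so O(quarantine_host).
Premise 12, O(declare_conflict -> not quarantine_host), contraposes to O(quarantine_host -> not declare_conflict); with O(quarantine_host) we get O(not declare_conflict).
So O(not declare_conflict) holds, i.e. declare_conflict is forbidden. None of the other listed options is forbidden under the premises.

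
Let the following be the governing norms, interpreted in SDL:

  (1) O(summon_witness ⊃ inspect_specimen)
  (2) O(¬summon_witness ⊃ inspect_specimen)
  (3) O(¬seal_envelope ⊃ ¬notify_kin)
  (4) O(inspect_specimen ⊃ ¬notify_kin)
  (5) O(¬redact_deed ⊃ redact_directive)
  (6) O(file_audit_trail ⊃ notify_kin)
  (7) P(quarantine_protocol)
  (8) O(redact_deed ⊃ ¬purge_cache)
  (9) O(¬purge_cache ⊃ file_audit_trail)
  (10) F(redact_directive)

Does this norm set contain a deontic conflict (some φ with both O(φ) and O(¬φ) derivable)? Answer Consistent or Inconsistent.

Inconsistent

Premises 1 and 2 are O(summon_witness ⊃ inspect_specimen) and O(¬summon_witness ⊃ inspect_specimen); every ideal world satisfies summon_witness or ¬summon_witness, so in either case inspect_specimen holds — hence O(inspect_specimen).
From O(inspect_specimen) and premise 4, O(inspect_specimen ⊃ ¬notify_kin), we obtain O(¬notify_kin).
The contrapositive of premise 6 (O(file_audit_trail ⊃ notify_kin)) is O(¬notify_kin ⊃ ¬file_audit_trail), and O(¬notify_kin) is already established, so O(¬file_audit_trail).
Premise 9, O(¬purge_cache ⊃ file_audit_trail), contraposes to O(¬file_audit_trail ⊃ purge_cache); with O(¬file_audit_trail) we get O(purge_cache).
Premise 8 is O(redact_deed ⊃ ¬purge_cache); contrapositively O(purge_cache ⊃ ¬redact_deed). Since O(purge_cache) holds, K gives O(¬redact_deed).
Applying K to premise 5 (O(¬redact_deed ⊃ redact_directive)) and O(¬redact_deed) yields O(redact_directive).
However, F(redact_directive) at premise 10 amounts to O(¬redact_directive).
We now have both O(redact_directive) and O(¬redact_directive) — redact_directive is simultaneously obligatory and forbidden, violating the D-axiom.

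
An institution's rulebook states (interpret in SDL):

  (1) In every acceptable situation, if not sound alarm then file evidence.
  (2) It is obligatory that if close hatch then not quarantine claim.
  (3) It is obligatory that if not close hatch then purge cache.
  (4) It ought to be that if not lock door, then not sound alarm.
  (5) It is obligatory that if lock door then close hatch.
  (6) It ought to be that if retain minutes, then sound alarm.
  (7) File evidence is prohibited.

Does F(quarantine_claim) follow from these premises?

Premise 7, F(file_evidence), is equivalent to O(¬file_evidence).
Premise 1, O(¬sound_alarm → file_evidence), contraposes to O(¬file_evidence → sound_alarm); with O(¬file_evidence) we get O(sound_alarm).
The contrapositive of premise 4 (O(¬lock_door → ¬sound_alarm)) is O(sound_alarm → lock_door), and O(sound_alarm) is already established, so O(lock_door).
With premise 5, O(lock_door → close_hatch), the K-axiom yields O(close_hatch).
Premise 2 is O(close_hatch → ¬quarantine_claim); since O(close_hatch), deontic closure gives O(¬quarantine_claim).
Premises 3, 6 do not contribute to this derivation.
So O(¬quarantine_claim) holds, i.e. F(quarantine_claim). The claim follows.

Yes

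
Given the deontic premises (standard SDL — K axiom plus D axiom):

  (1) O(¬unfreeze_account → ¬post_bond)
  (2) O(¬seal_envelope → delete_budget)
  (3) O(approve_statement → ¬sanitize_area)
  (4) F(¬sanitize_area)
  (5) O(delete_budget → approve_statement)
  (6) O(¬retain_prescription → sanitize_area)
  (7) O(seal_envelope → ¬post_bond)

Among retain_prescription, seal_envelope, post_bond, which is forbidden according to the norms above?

post_bond

F(¬sanitize_area) at premise 4 means O(sanitize_area).
The contrapositive of premise 3 (O(approve_statement → ¬sanitize_area)) is O(sanitize_area → ¬approve_statement), and O(sanitize_area) is already established, so O(¬approve_statement).
Premise 5 is O(delete_budget → approve_statement); contrapositively O(¬approve_statement → ¬delete_budget). Since O(¬approve_statement) holds, K gives O(¬delete_budget).
Premise 2 is O(¬seal_envelope → delete_budget); contrapositively O(¬delete_budget → seal_envelope). Since O(¬delete_budget) holds, K gives O(seal_envelope).
Premise 7 is O(seal_envelope → ¬post_bond); since O(seal_envelope), deontic closure gives O(¬post_bond).
So O(¬post_bond) holds, i.e. post_bond is forbidden. None of the other listed options is forbidden under the premises.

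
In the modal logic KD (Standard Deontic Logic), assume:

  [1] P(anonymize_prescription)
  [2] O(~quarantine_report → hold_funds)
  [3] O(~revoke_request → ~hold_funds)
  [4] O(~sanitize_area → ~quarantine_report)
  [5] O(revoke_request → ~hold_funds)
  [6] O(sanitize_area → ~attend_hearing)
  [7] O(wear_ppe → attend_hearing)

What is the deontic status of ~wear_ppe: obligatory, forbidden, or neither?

Premises 3 and 5 cover both cases: O(~revoke_request → ~hold_funds) and O(revoke_request → ~hold_funds). Since ~revoke_request ∨ revoke_request is a tautology, O(~hold_funds) follows.
Premise 2, O(~quarantine_report → hold_funds), contraposes to O(~hold_funds → quarantine_report); with O(~hold_funds) we get O(quarantine_report).
Premise 4 is O(~sanitize_area → ~quarantine_report); contrapositively O(quarantine_report → sanitize_area). Since O(quarantine_report) holds, K gives O(sanitize_area).
With premise 6, O(sanitize_area → ~attend_hearing), the K-axiom yields O(~attend_hearing).
Premise 7, O(wear_ppe → attend_hearing), contraposes to O(~attend_hearing → ~wear_ppe); with O(~attend_hearing) we get O(~wear_ppe).
Premise 1 does not contribute to this derivation.
Hence ~wear_ppe is obligatory.

Obligatory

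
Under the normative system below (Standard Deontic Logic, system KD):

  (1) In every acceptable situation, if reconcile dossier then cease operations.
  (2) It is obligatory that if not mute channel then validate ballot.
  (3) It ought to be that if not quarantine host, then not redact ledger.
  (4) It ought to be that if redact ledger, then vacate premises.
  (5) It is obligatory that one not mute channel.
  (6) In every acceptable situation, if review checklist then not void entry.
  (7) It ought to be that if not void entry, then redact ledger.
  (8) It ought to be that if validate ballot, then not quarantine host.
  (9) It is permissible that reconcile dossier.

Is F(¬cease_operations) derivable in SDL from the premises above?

No

Premise 1 is O(reconcile_dossier → cease_operations), but O(reconcile_dossier) is not derivable from the premises (the permission P(reconcile_dossier) asserts only ¬O(¬reconcile_dossier), not O(reconcile_dossier)), so it does not yield O(cease_operations).
No other premise forces O(cease_operations). An ideal world satisfying every premise can still have ¬cease_operations true, so F(¬cease_operations) is not derivable.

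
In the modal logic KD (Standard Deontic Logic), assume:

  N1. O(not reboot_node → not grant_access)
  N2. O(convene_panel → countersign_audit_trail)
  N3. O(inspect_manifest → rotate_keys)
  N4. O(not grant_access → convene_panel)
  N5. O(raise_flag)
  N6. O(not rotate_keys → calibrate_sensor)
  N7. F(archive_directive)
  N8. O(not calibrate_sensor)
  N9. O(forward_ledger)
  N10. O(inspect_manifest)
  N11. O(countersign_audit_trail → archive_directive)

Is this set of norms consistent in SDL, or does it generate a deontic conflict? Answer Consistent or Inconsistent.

Consistent

Premise 6 is O(not rotate_keys → calibrate_sensor), but O(not rotate_keys) is not derivable from the premises, so it does not yield O(calibrate_sensor).
So O(calibrate_sensor) is not derivable, and the apparent clash with O(not calibrate_sensor) does not arise.
A world satisfying every obligation exists (e.g. archive_directive=false, calibrate_sensor=false, convene_panel=false, countersign_audit_trail=false, forward_ledger=true, grant_access=true, inspect_manifest=true, raise_flag=true, reboot_node=true, rotate_keys=true); no atom is both obligatory and forbidden, so the set is consistent.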